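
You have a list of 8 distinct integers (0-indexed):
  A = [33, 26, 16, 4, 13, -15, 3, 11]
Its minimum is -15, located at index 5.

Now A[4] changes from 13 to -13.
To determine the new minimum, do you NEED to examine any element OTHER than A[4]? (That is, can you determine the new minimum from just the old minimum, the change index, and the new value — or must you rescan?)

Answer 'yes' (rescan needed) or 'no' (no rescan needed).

Old min = -15 at index 5
Change at index 4: 13 -> -13
Index 4 was NOT the min. New min = min(-15, -13). No rescan of other elements needed.
Needs rescan: no

Answer: no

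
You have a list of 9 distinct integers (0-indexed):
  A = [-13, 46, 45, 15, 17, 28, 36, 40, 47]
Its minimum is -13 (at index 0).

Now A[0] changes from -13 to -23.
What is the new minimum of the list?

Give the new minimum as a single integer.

Old min = -13 (at index 0)
Change: A[0] -13 -> -23
Changed element WAS the min. Need to check: is -23 still <= all others?
  Min of remaining elements: 15
  New min = min(-23, 15) = -23

Answer: -23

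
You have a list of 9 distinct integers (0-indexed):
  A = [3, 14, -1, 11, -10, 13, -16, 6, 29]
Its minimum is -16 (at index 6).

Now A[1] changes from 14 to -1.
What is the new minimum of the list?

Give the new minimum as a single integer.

Old min = -16 (at index 6)
Change: A[1] 14 -> -1
Changed element was NOT the old min.
  New min = min(old_min, new_val) = min(-16, -1) = -16

Answer: -16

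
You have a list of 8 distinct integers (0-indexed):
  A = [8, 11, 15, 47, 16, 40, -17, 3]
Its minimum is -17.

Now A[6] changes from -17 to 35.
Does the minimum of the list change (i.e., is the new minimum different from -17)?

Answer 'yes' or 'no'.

Old min = -17
Change: A[6] -17 -> 35
Changed element was the min; new min must be rechecked.
New min = 3; changed? yes

Answer: yes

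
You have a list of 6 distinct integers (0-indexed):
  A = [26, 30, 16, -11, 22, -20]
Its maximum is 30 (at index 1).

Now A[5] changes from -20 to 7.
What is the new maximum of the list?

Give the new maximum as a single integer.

Old max = 30 (at index 1)
Change: A[5] -20 -> 7
Changed element was NOT the old max.
  New max = max(old_max, new_val) = max(30, 7) = 30

Answer: 30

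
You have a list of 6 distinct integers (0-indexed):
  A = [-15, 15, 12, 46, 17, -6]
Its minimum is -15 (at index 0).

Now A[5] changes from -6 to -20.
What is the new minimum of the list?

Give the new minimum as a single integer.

Answer: -20

Derivation:
Old min = -15 (at index 0)
Change: A[5] -6 -> -20
Changed element was NOT the old min.
  New min = min(old_min, new_val) = min(-15, -20) = -20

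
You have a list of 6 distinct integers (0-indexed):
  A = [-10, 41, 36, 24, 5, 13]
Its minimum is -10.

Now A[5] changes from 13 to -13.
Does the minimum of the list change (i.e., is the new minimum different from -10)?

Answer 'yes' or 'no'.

Old min = -10
Change: A[5] 13 -> -13
Changed element was NOT the min; min changes only if -13 < -10.
New min = -13; changed? yes

Answer: yes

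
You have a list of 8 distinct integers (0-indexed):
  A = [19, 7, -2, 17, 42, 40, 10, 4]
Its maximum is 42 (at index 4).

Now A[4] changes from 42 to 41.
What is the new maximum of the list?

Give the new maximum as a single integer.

Old max = 42 (at index 4)
Change: A[4] 42 -> 41
Changed element WAS the max -> may need rescan.
  Max of remaining elements: 40
  New max = max(41, 40) = 41

Answer: 41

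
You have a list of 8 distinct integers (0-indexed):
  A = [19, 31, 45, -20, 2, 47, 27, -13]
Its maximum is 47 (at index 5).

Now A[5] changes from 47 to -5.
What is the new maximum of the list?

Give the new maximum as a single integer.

Answer: 45

Derivation:
Old max = 47 (at index 5)
Change: A[5] 47 -> -5
Changed element WAS the max -> may need rescan.
  Max of remaining elements: 45
  New max = max(-5, 45) = 45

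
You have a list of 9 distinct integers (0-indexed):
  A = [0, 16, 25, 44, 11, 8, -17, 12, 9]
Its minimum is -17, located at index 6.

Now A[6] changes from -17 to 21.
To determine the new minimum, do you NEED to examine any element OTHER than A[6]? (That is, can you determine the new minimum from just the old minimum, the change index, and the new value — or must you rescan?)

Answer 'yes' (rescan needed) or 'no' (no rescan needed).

Old min = -17 at index 6
Change at index 6: -17 -> 21
Index 6 WAS the min and new value 21 > old min -17. Must rescan other elements to find the new min.
Needs rescan: yes

Answer: yes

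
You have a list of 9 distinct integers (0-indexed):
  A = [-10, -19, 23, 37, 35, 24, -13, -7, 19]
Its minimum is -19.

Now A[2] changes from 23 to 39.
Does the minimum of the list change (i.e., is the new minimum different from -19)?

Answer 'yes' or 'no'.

Old min = -19
Change: A[2] 23 -> 39
Changed element was NOT the min; min changes only if 39 < -19.
New min = -19; changed? no

Answer: no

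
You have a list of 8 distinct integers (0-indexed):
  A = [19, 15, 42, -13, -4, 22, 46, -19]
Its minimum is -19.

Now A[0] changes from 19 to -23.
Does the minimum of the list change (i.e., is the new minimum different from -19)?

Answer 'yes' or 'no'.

Answer: yes

Derivation:
Old min = -19
Change: A[0] 19 -> -23
Changed element was NOT the min; min changes only if -23 < -19.
New min = -23; changed? yes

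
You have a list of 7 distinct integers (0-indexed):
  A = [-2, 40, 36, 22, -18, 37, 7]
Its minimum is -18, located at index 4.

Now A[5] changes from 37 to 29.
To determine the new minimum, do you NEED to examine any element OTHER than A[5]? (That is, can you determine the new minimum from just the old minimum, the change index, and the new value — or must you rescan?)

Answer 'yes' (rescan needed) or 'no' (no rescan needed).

Answer: no

Derivation:
Old min = -18 at index 4
Change at index 5: 37 -> 29
Index 5 was NOT the min. New min = min(-18, 29). No rescan of other elements needed.
Needs rescan: no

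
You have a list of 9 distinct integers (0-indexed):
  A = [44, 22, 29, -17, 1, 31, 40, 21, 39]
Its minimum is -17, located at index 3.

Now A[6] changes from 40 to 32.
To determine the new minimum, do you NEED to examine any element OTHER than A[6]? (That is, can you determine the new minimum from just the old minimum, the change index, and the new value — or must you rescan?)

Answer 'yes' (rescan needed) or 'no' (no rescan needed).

Answer: no

Derivation:
Old min = -17 at index 3
Change at index 6: 40 -> 32
Index 6 was NOT the min. New min = min(-17, 32). No rescan of other elements needed.
Needs rescan: no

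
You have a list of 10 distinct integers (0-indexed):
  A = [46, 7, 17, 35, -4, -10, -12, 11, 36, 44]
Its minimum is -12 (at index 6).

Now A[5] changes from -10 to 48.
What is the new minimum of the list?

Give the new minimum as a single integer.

Old min = -12 (at index 6)
Change: A[5] -10 -> 48
Changed element was NOT the old min.
  New min = min(old_min, new_val) = min(-12, 48) = -12

Answer: -12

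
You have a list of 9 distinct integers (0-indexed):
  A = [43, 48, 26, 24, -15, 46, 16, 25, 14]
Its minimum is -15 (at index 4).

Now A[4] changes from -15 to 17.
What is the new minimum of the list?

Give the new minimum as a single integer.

Old min = -15 (at index 4)
Change: A[4] -15 -> 17
Changed element WAS the min. Need to check: is 17 still <= all others?
  Min of remaining elements: 14
  New min = min(17, 14) = 14

Answer: 14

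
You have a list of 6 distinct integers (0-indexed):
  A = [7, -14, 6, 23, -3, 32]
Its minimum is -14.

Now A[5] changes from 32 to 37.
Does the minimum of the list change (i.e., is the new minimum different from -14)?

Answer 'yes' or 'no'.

Answer: no

Derivation:
Old min = -14
Change: A[5] 32 -> 37
Changed element was NOT the min; min changes only if 37 < -14.
New min = -14; changed? no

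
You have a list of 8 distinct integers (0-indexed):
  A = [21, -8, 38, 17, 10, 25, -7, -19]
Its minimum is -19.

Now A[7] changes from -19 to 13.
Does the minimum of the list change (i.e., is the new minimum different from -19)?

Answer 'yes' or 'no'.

Old min = -19
Change: A[7] -19 -> 13
Changed element was the min; new min must be rechecked.
New min = -8; changed? yes

Answer: yes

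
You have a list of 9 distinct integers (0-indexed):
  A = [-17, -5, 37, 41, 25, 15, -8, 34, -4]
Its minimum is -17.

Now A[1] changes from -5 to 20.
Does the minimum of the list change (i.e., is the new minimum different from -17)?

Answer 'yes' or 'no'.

Old min = -17
Change: A[1] -5 -> 20
Changed element was NOT the min; min changes only if 20 < -17.
New min = -17; changed? no

Answer: no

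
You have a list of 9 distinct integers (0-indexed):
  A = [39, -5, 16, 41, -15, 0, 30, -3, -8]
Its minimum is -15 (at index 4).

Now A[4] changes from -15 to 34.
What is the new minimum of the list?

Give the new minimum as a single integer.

Answer: -8

Derivation:
Old min = -15 (at index 4)
Change: A[4] -15 -> 34
Changed element WAS the min. Need to check: is 34 still <= all others?
  Min of remaining elements: -8
  New min = min(34, -8) = -8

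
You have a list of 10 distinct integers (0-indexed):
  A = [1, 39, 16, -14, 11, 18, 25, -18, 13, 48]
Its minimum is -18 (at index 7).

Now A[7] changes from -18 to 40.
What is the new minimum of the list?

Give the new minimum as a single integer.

Old min = -18 (at index 7)
Change: A[7] -18 -> 40
Changed element WAS the min. Need to check: is 40 still <= all others?
  Min of remaining elements: -14
  New min = min(40, -14) = -14

Answer: -14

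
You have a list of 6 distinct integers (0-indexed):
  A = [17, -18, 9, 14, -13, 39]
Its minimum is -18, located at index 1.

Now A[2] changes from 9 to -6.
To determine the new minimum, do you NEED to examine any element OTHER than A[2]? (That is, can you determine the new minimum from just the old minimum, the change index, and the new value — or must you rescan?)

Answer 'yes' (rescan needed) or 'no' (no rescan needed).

Old min = -18 at index 1
Change at index 2: 9 -> -6
Index 2 was NOT the min. New min = min(-18, -6). No rescan of other elements needed.
Needs rescan: no

Answer: no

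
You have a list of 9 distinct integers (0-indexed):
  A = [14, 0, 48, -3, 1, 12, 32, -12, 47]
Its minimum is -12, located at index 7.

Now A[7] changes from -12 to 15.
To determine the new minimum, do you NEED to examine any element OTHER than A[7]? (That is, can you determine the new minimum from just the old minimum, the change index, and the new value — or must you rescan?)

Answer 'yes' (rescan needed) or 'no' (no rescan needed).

Old min = -12 at index 7
Change at index 7: -12 -> 15
Index 7 WAS the min and new value 15 > old min -12. Must rescan other elements to find the new min.
Needs rescan: yes

Answer: yes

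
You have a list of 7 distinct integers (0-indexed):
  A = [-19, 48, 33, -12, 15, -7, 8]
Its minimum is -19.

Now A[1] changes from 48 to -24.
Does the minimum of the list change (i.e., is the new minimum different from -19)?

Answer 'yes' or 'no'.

Old min = -19
Change: A[1] 48 -> -24
Changed element was NOT the min; min changes only if -24 < -19.
New min = -24; changed? yes

Answer: yes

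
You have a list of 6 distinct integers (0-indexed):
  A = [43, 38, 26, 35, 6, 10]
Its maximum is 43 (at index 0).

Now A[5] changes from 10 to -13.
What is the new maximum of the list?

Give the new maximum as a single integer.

Old max = 43 (at index 0)
Change: A[5] 10 -> -13
Changed element was NOT the old max.
  New max = max(old_max, new_val) = max(43, -13) = 43

Answer: 43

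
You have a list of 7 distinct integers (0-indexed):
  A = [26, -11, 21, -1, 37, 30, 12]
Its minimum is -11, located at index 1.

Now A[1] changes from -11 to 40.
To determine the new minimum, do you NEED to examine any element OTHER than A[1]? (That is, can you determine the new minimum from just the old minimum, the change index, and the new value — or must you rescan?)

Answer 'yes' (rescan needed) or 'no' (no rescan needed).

Answer: yes

Derivation:
Old min = -11 at index 1
Change at index 1: -11 -> 40
Index 1 WAS the min and new value 40 > old min -11. Must rescan other elements to find the new min.
Needs rescan: yes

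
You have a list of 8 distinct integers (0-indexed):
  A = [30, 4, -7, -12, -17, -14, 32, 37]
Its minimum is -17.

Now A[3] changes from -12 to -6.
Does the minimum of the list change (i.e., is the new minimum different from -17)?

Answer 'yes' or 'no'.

Old min = -17
Change: A[3] -12 -> -6
Changed element was NOT the min; min changes only if -6 < -17.
New min = -17; changed? no

Answer: no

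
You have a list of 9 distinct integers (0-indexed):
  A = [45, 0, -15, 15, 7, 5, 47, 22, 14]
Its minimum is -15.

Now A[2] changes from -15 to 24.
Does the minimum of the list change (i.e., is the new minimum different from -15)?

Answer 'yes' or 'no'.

Answer: yes

Derivation:
Old min = -15
Change: A[2] -15 -> 24
Changed element was the min; new min must be rechecked.
New min = 0; changed? yes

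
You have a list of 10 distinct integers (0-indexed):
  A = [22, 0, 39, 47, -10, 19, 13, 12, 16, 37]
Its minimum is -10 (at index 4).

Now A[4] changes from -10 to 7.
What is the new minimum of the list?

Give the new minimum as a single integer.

Old min = -10 (at index 4)
Change: A[4] -10 -> 7
Changed element WAS the min. Need to check: is 7 still <= all others?
  Min of remaining elements: 0
  New min = min(7, 0) = 0

Answer: 0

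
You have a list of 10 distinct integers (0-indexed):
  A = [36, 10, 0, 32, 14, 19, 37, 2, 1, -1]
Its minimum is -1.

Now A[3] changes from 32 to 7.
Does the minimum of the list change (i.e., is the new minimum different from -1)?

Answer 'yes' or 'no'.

Old min = -1
Change: A[3] 32 -> 7
Changed element was NOT the min; min changes only if 7 < -1.
New min = -1; changed? no

Answer: no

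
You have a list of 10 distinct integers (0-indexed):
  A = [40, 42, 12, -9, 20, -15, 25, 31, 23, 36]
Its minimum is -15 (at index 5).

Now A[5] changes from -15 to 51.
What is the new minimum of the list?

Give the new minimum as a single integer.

Old min = -15 (at index 5)
Change: A[5] -15 -> 51
Changed element WAS the min. Need to check: is 51 still <= all others?
  Min of remaining elements: -9
  New min = min(51, -9) = -9

Answer: -9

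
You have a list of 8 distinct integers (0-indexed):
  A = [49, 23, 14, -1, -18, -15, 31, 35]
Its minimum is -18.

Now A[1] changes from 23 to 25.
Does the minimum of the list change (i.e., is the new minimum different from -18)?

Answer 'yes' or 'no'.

Old min = -18
Change: A[1] 23 -> 25
Changed element was NOT the min; min changes only if 25 < -18.
New min = -18; changed? no

Answer: no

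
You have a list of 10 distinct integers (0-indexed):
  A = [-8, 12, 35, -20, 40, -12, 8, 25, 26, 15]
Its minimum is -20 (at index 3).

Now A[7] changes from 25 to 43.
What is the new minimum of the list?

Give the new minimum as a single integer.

Answer: -20

Derivation:
Old min = -20 (at index 3)
Change: A[7] 25 -> 43
Changed element was NOT the old min.
  New min = min(old_min, new_val) = min(-20, 43) = -20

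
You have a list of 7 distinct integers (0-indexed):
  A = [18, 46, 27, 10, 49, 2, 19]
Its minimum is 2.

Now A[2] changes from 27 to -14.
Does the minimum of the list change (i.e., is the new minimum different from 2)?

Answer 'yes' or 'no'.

Answer: yes

Derivation:
Old min = 2
Change: A[2] 27 -> -14
Changed element was NOT the min; min changes only if -14 < 2.
New min = -14; changed? yes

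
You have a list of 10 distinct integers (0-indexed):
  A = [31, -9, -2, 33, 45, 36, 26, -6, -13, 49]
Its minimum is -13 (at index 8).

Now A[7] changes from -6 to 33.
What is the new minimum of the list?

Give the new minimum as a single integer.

Answer: -13

Derivation:
Old min = -13 (at index 8)
Change: A[7] -6 -> 33
Changed element was NOT the old min.
  New min = min(old_min, new_val) = min(-13, 33) = -13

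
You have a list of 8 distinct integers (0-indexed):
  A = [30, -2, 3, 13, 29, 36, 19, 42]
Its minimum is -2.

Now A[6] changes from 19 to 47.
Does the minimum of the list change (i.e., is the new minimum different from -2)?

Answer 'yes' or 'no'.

Old min = -2
Change: A[6] 19 -> 47
Changed element was NOT the min; min changes only if 47 < -2.
New min = -2; changed? no

Answer: no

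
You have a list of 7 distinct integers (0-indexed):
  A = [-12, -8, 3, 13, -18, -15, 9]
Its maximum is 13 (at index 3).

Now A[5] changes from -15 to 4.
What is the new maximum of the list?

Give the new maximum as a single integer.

Old max = 13 (at index 3)
Change: A[5] -15 -> 4
Changed element was NOT the old max.
  New max = max(old_max, new_val) = max(13, 4) = 13

Answer: 13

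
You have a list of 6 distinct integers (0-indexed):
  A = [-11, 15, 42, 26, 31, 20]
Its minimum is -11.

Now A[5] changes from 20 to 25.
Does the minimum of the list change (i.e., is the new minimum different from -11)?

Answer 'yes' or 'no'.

Old min = -11
Change: A[5] 20 -> 25
Changed element was NOT the min; min changes only if 25 < -11.
New min = -11; changed? no

Answer: no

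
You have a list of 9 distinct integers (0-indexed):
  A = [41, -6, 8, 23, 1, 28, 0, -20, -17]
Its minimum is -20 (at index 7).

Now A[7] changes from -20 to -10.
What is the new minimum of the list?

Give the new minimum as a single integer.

Answer: -17

Derivation:
Old min = -20 (at index 7)
Change: A[7] -20 -> -10
Changed element WAS the min. Need to check: is -10 still <= all others?
  Min of remaining elements: -17
  New min = min(-10, -17) = -17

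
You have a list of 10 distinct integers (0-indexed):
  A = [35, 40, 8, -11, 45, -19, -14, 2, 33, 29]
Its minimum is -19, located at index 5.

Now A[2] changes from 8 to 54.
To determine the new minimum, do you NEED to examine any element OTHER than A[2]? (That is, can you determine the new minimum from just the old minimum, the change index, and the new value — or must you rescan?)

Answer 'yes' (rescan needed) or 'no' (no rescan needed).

Answer: no

Derivation:
Old min = -19 at index 5
Change at index 2: 8 -> 54
Index 2 was NOT the min. New min = min(-19, 54). No rescan of other elements needed.
Needs rescan: no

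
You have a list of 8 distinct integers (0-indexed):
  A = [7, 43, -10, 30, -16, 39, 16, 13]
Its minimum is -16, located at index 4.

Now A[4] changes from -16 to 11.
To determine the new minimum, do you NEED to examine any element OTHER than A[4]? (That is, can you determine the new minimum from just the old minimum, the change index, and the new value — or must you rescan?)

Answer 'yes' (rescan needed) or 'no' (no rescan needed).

Old min = -16 at index 4
Change at index 4: -16 -> 11
Index 4 WAS the min and new value 11 > old min -16. Must rescan other elements to find the new min.
Needs rescan: yes

Answer: yes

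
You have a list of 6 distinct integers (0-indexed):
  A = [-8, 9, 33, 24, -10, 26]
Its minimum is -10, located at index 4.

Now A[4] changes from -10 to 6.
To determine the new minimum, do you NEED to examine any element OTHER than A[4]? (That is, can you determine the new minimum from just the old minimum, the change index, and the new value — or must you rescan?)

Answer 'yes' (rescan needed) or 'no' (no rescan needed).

Old min = -10 at index 4
Change at index 4: -10 -> 6
Index 4 WAS the min and new value 6 > old min -10. Must rescan other elements to find the new min.
Needs rescan: yes

Answer: yes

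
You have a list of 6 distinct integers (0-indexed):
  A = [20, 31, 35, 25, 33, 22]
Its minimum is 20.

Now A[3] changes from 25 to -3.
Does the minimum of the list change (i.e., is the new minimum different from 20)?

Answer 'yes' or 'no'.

Old min = 20
Change: A[3] 25 -> -3
Changed element was NOT the min; min changes only if -3 < 20.
New min = -3; changed? yes

Answer: yes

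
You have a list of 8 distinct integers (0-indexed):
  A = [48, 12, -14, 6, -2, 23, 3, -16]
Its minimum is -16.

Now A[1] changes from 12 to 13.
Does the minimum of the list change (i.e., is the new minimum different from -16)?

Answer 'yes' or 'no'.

Old min = -16
Change: A[1] 12 -> 13
Changed element was NOT the min; min changes only if 13 < -16.
New min = -16; changed? no

Answer: no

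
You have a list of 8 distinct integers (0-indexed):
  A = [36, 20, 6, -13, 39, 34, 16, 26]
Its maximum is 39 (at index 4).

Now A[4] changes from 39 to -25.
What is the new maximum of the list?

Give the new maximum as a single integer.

Answer: 36

Derivation:
Old max = 39 (at index 4)
Change: A[4] 39 -> -25
Changed element WAS the max -> may need rescan.
  Max of remaining elements: 36
  New max = max(-25, 36) = 36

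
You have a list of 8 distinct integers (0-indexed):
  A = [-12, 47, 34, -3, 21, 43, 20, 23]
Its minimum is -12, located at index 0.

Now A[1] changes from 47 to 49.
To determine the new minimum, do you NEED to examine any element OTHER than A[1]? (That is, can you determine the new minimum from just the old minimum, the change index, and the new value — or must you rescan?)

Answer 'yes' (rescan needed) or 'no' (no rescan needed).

Answer: no

Derivation:
Old min = -12 at index 0
Change at index 1: 47 -> 49
Index 1 was NOT the min. New min = min(-12, 49). No rescan of other elements needed.
Needs rescan: no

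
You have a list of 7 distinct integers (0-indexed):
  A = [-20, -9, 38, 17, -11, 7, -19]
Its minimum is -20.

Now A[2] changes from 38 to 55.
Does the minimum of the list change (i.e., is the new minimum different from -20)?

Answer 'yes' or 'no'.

Old min = -20
Change: A[2] 38 -> 55
Changed element was NOT the min; min changes only if 55 < -20.
New min = -20; changed? no

Answer: no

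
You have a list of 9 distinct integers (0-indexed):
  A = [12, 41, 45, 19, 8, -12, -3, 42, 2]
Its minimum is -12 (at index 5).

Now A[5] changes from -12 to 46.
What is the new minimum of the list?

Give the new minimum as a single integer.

Answer: -3

Derivation:
Old min = -12 (at index 5)
Change: A[5] -12 -> 46
Changed element WAS the min. Need to check: is 46 still <= all others?
  Min of remaining elements: -3
  New min = min(46, -3) = -3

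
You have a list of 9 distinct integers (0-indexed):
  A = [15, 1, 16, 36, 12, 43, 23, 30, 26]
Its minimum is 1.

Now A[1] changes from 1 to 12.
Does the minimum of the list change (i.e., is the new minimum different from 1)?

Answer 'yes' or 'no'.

Old min = 1
Change: A[1] 1 -> 12
Changed element was the min; new min must be rechecked.
New min = 12; changed? yes

Answer: yes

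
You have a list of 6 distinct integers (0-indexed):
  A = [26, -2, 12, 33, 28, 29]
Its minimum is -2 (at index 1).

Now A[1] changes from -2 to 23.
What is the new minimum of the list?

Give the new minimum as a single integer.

Answer: 12

Derivation:
Old min = -2 (at index 1)
Change: A[1] -2 -> 23
Changed element WAS the min. Need to check: is 23 still <= all others?
  Min of remaining elements: 12
  New min = min(23, 12) = 12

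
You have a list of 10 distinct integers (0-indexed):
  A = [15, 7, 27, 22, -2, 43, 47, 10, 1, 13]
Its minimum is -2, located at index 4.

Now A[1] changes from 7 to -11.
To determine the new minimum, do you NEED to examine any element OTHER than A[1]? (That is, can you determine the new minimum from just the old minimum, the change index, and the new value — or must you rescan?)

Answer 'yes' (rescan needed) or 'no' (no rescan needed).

Answer: no

Derivation:
Old min = -2 at index 4
Change at index 1: 7 -> -11
Index 1 was NOT the min. New min = min(-2, -11). No rescan of other elements needed.
Needs rescan: no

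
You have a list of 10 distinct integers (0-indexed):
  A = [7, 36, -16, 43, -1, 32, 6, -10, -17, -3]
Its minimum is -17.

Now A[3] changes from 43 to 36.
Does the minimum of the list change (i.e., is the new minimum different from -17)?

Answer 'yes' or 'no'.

Old min = -17
Change: A[3] 43 -> 36
Changed element was NOT the min; min changes only if 36 < -17.
New min = -17; changed? no

Answer: no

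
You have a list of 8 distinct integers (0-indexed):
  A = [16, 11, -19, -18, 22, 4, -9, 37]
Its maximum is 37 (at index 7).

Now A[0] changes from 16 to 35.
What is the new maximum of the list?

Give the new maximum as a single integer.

Old max = 37 (at index 7)
Change: A[0] 16 -> 35
Changed element was NOT the old max.
  New max = max(old_max, new_val) = max(37, 35) = 37

Answer: 37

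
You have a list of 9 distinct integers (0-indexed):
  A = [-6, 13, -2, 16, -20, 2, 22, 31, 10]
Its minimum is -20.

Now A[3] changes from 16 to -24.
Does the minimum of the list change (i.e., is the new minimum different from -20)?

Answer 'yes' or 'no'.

Answer: yes

Derivation:
Old min = -20
Change: A[3] 16 -> -24
Changed element was NOT the min; min changes only if -24 < -20.
New min = -24; changed? yes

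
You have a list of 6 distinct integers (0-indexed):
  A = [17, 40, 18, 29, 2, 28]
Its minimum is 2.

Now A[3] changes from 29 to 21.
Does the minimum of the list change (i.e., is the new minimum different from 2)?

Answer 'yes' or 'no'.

Answer: no

Derivation:
Old min = 2
Change: A[3] 29 -> 21
Changed element was NOT the min; min changes only if 21 < 2.
New min = 2; changed? no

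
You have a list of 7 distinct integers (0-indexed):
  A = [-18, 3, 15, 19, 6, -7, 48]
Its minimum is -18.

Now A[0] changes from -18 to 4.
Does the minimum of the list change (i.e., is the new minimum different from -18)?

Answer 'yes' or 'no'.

Answer: yes

Derivation:
Old min = -18
Change: A[0] -18 -> 4
Changed element was the min; new min must be rechecked.
New min = -7; changed? yes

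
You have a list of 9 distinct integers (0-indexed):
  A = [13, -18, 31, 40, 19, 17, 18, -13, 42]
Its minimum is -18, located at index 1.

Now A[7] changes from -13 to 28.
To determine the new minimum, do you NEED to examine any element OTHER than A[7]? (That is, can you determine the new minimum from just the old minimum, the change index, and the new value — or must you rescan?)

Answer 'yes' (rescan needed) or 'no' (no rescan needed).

Old min = -18 at index 1
Change at index 7: -13 -> 28
Index 7 was NOT the min. New min = min(-18, 28). No rescan of other elements needed.
Needs rescan: no

Answer: no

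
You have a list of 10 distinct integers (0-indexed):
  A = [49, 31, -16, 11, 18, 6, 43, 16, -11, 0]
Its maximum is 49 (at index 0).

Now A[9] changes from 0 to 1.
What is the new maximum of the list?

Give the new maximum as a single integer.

Old max = 49 (at index 0)
Change: A[9] 0 -> 1
Changed element was NOT the old max.
  New max = max(old_max, new_val) = max(49, 1) = 49

Answer: 49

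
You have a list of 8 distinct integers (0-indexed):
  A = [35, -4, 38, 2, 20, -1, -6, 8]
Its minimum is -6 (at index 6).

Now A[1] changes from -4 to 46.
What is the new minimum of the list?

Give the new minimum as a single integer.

Old min = -6 (at index 6)
Change: A[1] -4 -> 46
Changed element was NOT the old min.
  New min = min(old_min, new_val) = min(-6, 46) = -6

Answer: -6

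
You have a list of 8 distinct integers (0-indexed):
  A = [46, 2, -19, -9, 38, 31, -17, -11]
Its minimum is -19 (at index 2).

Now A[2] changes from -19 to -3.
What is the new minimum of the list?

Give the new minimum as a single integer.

Answer: -17

Derivation:
Old min = -19 (at index 2)
Change: A[2] -19 -> -3
Changed element WAS the min. Need to check: is -3 still <= all others?
  Min of remaining elements: -17
  New min = min(-3, -17) = -17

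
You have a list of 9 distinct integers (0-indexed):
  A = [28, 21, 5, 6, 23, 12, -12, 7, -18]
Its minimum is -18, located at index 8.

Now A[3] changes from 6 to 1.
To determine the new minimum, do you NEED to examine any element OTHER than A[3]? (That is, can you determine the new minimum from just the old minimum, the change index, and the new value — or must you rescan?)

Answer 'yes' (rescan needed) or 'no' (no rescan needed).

Old min = -18 at index 8
Change at index 3: 6 -> 1
Index 3 was NOT the min. New min = min(-18, 1). No rescan of other elements needed.
Needs rescan: no

Answer: no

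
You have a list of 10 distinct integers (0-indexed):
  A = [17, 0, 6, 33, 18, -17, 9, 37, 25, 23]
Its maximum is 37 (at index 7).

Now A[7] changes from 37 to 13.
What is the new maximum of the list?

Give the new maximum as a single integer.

Old max = 37 (at index 7)
Change: A[7] 37 -> 13
Changed element WAS the max -> may need rescan.
  Max of remaining elements: 33
  New max = max(13, 33) = 33

Answer: 33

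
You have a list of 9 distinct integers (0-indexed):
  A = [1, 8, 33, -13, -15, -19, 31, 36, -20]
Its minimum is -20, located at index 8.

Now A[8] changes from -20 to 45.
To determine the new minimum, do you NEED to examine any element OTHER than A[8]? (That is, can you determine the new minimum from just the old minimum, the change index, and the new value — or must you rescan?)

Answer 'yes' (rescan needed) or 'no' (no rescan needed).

Old min = -20 at index 8
Change at index 8: -20 -> 45
Index 8 WAS the min and new value 45 > old min -20. Must rescan other elements to find the new min.
Needs rescan: yes

Answer: yes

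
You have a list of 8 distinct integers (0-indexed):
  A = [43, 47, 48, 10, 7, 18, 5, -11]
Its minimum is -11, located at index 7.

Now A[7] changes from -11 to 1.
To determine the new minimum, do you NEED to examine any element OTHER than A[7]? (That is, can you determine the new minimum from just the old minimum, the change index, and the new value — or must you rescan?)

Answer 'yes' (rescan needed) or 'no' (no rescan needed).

Answer: yes

Derivation:
Old min = -11 at index 7
Change at index 7: -11 -> 1
Index 7 WAS the min and new value 1 > old min -11. Must rescan other elements to find the new min.
Needs rescan: yes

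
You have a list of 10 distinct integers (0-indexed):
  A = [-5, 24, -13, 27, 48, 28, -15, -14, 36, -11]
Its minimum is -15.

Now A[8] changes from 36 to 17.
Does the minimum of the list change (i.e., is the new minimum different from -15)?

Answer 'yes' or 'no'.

Answer: no

Derivation:
Old min = -15
Change: A[8] 36 -> 17
Changed element was NOT the min; min changes only if 17 < -15.
New min = -15; changed? no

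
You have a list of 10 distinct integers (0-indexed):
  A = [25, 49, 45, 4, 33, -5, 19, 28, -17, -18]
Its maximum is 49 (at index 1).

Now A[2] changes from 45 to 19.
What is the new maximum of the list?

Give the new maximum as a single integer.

Answer: 49

Derivation:
Old max = 49 (at index 1)
Change: A[2] 45 -> 19
Changed element was NOT the old max.
  New max = max(old_max, new_val) = max(49, 19) = 49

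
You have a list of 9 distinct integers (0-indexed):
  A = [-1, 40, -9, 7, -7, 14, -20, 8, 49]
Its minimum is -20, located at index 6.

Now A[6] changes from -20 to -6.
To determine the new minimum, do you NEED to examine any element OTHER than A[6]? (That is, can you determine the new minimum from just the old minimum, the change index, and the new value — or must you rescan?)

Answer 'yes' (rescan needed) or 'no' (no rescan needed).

Old min = -20 at index 6
Change at index 6: -20 -> -6
Index 6 WAS the min and new value -6 > old min -20. Must rescan other elements to find the new min.
Needs rescan: yes

Answer: yes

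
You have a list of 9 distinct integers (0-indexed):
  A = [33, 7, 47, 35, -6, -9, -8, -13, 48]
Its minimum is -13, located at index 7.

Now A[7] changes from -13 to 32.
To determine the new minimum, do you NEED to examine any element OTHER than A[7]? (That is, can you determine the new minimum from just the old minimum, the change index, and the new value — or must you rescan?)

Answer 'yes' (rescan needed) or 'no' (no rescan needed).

Old min = -13 at index 7
Change at index 7: -13 -> 32
Index 7 WAS the min and new value 32 > old min -13. Must rescan other elements to find the new min.
Needs rescan: yes

Answer: yes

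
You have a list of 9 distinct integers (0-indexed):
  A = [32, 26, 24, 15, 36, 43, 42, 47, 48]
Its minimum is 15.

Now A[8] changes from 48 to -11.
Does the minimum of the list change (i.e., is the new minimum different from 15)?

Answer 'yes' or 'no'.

Answer: yes

Derivation:
Old min = 15
Change: A[8] 48 -> -11
Changed element was NOT the min; min changes only if -11 < 15.
New min = -11; changed? yes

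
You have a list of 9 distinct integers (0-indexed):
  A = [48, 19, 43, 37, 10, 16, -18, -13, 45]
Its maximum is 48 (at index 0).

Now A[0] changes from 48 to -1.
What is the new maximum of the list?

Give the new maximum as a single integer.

Old max = 48 (at index 0)
Change: A[0] 48 -> -1
Changed element WAS the max -> may need rescan.
  Max of remaining elements: 45
  New max = max(-1, 45) = 45

Answer: 45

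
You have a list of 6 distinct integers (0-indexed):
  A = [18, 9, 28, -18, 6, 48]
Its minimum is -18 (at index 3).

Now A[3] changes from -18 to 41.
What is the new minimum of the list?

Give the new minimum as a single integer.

Answer: 6

Derivation:
Old min = -18 (at index 3)
Change: A[3] -18 -> 41
Changed element WAS the min. Need to check: is 41 still <= all others?
  Min of remaining elements: 6
  New min = min(41, 6) = 6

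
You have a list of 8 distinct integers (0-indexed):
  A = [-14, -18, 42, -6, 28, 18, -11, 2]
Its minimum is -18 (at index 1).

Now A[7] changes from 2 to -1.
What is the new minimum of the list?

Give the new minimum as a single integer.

Old min = -18 (at index 1)
Change: A[7] 2 -> -1
Changed element was NOT the old min.
  New min = min(old_min, new_val) = min(-18, -1) = -18

Answer: -18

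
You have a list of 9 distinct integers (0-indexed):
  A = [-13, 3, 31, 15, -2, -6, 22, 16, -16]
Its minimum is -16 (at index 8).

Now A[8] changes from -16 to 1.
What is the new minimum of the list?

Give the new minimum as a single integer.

Old min = -16 (at index 8)
Change: A[8] -16 -> 1
Changed element WAS the min. Need to check: is 1 still <= all others?
  Min of remaining elements: -13
  New min = min(1, -13) = -13

Answer: -13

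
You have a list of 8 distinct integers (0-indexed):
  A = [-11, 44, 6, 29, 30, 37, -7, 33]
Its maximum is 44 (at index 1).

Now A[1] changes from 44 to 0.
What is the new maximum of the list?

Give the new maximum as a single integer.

Answer: 37

Derivation:
Old max = 44 (at index 1)
Change: A[1] 44 -> 0
Changed element WAS the max -> may need rescan.
  Max of remaining elements: 37
  New max = max(0, 37) = 37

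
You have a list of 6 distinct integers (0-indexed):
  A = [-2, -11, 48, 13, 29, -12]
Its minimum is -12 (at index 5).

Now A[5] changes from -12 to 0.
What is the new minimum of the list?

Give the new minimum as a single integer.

Answer: -11

Derivation:
Old min = -12 (at index 5)
Change: A[5] -12 -> 0
Changed element WAS the min. Need to check: is 0 still <= all others?
  Min of remaining elements: -11
  New min = min(0, -11) = -11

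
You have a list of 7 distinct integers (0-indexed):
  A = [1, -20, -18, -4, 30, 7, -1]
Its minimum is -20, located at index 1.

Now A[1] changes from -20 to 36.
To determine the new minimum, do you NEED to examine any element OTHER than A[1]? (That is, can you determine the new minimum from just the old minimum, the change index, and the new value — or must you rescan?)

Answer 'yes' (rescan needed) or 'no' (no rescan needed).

Answer: yes

Derivation:
Old min = -20 at index 1
Change at index 1: -20 -> 36
Index 1 WAS the min and new value 36 > old min -20. Must rescan other elements to find the new min.
Needs rescan: yes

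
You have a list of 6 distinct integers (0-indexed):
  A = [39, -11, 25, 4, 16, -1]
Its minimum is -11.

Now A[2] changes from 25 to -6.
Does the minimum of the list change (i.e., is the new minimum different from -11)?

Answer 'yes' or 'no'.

Old min = -11
Change: A[2] 25 -> -6
Changed element was NOT the min; min changes only if -6 < -11.
New min = -11; changed? no

Answer: no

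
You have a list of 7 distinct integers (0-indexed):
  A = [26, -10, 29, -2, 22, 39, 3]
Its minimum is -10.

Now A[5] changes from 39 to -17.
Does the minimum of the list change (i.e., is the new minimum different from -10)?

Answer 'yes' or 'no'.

Answer: yes

Derivation:
Old min = -10
Change: A[5] 39 -> -17
Changed element was NOT the min; min changes only if -17 < -10.
New min = -17; changed? yes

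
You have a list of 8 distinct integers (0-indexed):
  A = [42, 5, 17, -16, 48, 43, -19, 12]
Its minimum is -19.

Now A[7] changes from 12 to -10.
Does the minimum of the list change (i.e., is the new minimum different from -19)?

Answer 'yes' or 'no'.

Old min = -19
Change: A[7] 12 -> -10
Changed element was NOT the min; min changes only if -10 < -19.
New min = -19; changed? no

Answer: no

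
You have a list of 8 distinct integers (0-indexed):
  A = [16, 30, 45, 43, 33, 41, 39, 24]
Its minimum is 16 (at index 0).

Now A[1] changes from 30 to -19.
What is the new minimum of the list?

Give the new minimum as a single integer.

Answer: -19

Derivation:
Old min = 16 (at index 0)
Change: A[1] 30 -> -19
Changed element was NOT the old min.
  New min = min(old_min, new_val) = min(16, -19) = -19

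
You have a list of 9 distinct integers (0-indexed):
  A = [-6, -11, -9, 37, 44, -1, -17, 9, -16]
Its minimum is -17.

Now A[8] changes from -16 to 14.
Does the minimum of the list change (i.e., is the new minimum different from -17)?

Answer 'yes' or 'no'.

Answer: no

Derivation:
Old min = -17
Change: A[8] -16 -> 14
Changed element was NOT the min; min changes only if 14 < -17.
New min = -17; changed? no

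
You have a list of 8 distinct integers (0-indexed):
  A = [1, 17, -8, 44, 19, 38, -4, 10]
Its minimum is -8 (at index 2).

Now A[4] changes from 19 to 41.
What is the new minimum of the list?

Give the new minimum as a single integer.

Old min = -8 (at index 2)
Change: A[4] 19 -> 41
Changed element was NOT the old min.
  New min = min(old_min, new_val) = min(-8, 41) = -8

Answer: -8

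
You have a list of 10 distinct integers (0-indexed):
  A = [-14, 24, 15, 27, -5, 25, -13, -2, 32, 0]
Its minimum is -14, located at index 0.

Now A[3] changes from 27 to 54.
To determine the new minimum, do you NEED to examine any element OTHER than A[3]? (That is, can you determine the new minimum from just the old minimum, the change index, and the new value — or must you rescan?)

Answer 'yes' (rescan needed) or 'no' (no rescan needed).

Answer: no

Derivation:
Old min = -14 at index 0
Change at index 3: 27 -> 54
Index 3 was NOT the min. New min = min(-14, 54). No rescan of other elements needed.
Needs rescan: no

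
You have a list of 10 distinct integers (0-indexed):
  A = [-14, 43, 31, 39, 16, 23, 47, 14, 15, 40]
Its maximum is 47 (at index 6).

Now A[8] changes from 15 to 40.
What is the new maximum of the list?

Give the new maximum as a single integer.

Old max = 47 (at index 6)
Change: A[8] 15 -> 40
Changed element was NOT the old max.
  New max = max(old_max, new_val) = max(47, 40) = 47

Answer: 47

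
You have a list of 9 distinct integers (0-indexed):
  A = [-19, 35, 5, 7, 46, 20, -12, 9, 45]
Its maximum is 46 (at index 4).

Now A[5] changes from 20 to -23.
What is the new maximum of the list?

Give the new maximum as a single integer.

Answer: 46

Derivation:
Old max = 46 (at index 4)
Change: A[5] 20 -> -23
Changed element was NOT the old max.
  New max = max(old_max, new_val) = max(46, -23) = 46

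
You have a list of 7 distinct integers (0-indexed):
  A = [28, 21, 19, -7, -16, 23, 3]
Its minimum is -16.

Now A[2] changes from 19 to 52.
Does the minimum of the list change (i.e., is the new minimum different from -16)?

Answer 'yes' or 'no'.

Answer: no

Derivation:
Old min = -16
Change: A[2] 19 -> 52
Changed element was NOT the min; min changes only if 52 < -16.
New min = -16; changed? no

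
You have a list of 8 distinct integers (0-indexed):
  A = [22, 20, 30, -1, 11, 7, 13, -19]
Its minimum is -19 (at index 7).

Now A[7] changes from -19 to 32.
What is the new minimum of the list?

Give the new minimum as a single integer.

Answer: -1

Derivation:
Old min = -19 (at index 7)
Change: A[7] -19 -> 32
Changed element WAS the min. Need to check: is 32 still <= all others?
  Min of remaining elements: -1
  New min = min(32, -1) = -1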